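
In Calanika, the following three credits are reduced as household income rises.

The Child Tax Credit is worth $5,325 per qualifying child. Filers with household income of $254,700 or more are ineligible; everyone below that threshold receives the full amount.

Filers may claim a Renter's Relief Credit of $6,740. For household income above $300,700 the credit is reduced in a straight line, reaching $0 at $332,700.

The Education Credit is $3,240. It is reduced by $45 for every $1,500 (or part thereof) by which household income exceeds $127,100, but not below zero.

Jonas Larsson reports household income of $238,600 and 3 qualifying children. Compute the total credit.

$22,715

Child Tax Credit: base = 3 × $5,325 = $15,975. $238,600 is below the $254,700 cutoff, so the full $15,975 applies.
Renter's Relief Credit: $238,600 is at or below the $300,700 threshold, so the full $6,740 applies.
Education Credit: income exceeds $127,100 by $111,500 → 75 increments × $45 = $3,375 ≥ base, so the credit is $0.
Total: $15,975 + $6,740 + $0 = $22,715.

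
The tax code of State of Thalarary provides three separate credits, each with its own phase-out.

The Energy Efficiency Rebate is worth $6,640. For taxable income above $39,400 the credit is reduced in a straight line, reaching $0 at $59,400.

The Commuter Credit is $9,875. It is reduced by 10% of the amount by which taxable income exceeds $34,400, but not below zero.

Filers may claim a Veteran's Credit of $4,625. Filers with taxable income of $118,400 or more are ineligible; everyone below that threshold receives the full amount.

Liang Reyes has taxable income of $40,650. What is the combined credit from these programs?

Energy Efficiency Rebate: $40,650 is $1,250 into a $20,000 phase-out range, leaving 18,750/20,000 of the credit: $6,640 × 18,750/20,000 = $6,225.
Commuter Credit: 10% of the $6,250 excess over $34,400 is $625; credit = $9,875 − $625 = $9,250.
Veteran's Credit: $40,650 is below the $118,400 cutoff, so the full $4,625 applies.
Total: $6,225 + $9,250 + $4,625 = $20,100.

$20,100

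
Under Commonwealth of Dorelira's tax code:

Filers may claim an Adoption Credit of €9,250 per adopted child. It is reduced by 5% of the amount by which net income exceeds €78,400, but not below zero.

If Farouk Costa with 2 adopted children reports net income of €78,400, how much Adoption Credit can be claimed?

Adoption Credit: base = 2 × €9,250 = €18,500. €78,400 is at or below the €78,400 threshold, so the full €18,500 applies.

€18,500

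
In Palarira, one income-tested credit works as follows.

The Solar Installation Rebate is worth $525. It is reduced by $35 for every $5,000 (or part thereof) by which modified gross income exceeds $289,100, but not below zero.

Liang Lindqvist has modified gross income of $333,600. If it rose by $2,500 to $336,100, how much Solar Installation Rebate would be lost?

At $333,600 — income exceeds $289,100 by $44,500, which is 9 full-or-partial $5,000 increments; reduction = 9 × $35 = $315, leaving $210.
At $336,100 — income exceeds $289,100 by $47,000, which is 10 full-or-partial $5,000 increments; reduction = 10 × $35 = $350, leaving $175.
Lost: $210 − $175 = $35.

$35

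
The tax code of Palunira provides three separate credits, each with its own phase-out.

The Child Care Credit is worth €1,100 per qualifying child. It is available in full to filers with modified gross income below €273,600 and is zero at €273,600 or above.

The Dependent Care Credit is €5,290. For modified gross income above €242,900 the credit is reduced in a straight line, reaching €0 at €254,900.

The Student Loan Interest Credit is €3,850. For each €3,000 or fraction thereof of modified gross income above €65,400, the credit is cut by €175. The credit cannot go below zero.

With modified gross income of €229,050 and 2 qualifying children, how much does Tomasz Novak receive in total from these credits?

Child Care Credit: base = 2 × €1,100 = €2,200. €229,050 is below the €273,600 cutoff, so the full €2,200 applies.
Dependent Care Credit: €229,050 is at or below the €242,900 threshold, so the full €5,290 applies.
Student Loan Interest Credit: income exceeds €65,400 by €163,650 → 55 increments × €175 = €9,625 ≥ base, so the credit is €0.
Total: €2,200 + €5,290 + €0 = €7,490.

€7,490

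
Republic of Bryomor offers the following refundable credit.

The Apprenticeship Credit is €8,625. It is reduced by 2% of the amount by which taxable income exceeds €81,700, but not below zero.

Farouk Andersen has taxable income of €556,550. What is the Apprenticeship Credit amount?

€0

Apprenticeship Credit: 2% of the €474,850 excess over €81,700 is €9,497 ≥ base, so the credit is €0.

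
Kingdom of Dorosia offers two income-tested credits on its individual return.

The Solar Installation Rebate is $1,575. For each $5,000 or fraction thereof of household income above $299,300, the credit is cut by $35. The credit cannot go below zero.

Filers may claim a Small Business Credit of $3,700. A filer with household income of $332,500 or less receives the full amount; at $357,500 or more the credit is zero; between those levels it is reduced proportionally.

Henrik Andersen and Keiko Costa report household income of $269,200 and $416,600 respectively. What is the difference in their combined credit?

Henrik ($269,200): Solar Installation Rebate: $269,200 is at or below the $299,300 threshold, so the full $1,575 applies. Small Business Credit: $269,200 is at or below the $332,500 threshold, so the full $3,700 applies. total $1,575 + $3,700 = $5,275
Keiko ($416,600): Solar Installation Rebate: income exceeds $299,300 by $117,300, which is 24 full-or-partial $5,000 increments; reduction = 24 × $35 = $840, leaving $735. Small Business Credit: $416,600 is at or above $357,500, so the credit is $0. total $735 + $0 = $735
Difference: |$5,275 − $735| = $4,540.

$4,540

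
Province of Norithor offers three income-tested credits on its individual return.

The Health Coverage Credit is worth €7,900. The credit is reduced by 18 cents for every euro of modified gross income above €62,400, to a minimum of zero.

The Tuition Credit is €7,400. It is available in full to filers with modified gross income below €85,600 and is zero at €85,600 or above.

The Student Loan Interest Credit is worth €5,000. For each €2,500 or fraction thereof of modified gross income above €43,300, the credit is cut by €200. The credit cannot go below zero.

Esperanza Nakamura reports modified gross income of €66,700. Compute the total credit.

Health Coverage Credit: 18% of the €4,300 excess over €62,400 is €774; credit = €7,900 − €774 = €7,126.
Tuition Credit: €66,700 is below the €85,600 cutoff, so the full €7,400 applies.
Student Loan Interest Credit: income exceeds €43,300 by €23,400, which is 10 full-or-partial €2,500 increments; reduction = 10 × €200 = €2,000, leaving €3,000.
Total: €7,126 + €7,400 + €3,000 = €17,526.

€17,526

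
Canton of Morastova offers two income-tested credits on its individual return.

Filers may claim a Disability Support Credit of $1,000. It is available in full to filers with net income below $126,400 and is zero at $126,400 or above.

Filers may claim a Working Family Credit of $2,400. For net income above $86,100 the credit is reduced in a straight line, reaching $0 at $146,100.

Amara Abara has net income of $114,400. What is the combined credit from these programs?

$2,268

Disability Support Credit: $114,400 is below the $126,400 cutoff, so the full $1,000 applies.
Working Family Credit: $114,400 is $28,300 into a $60,000 phase-out range, leaving 31,700/60,000 of the credit: $2,400 × 31,700/60,000 = $1,268.
Total: $1,000 + $1,268 = $2,268.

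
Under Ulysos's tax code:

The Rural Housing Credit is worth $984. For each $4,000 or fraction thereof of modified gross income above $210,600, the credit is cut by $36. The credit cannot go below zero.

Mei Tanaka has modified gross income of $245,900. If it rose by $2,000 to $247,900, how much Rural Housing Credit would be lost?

$36

At $245,900 — income exceeds $210,600 by $35,300, which is 9 full-or-partial $4,000 increments; reduction = 9 × $36 = $324, leaving $660.
At $247,900 — income exceeds $210,600 by $37,300, which is 10 full-or-partial $4,000 increments; reduction = 10 × $36 = $360, leaving $624.
Lost: $660 − $624 = $36.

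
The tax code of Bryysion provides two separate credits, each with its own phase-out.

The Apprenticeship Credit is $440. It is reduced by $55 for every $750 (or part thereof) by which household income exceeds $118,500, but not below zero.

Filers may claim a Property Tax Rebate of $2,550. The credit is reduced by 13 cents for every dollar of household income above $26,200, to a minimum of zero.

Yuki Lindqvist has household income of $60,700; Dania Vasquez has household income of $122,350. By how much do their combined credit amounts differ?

$330

Yuki ($60,700): Apprenticeship Credit: $60,700 is at or below the $118,500 threshold, so the full $440 applies. Property Tax Rebate: 13% of the $34,500 excess over $26,200 is $4,485 ≥ base, so the credit is $0. total $440 + $0 = $440
Dania ($122,350): Apprenticeship Credit: income exceeds $118,500 by $3,850, which is 6 full-or-partial $750 increments; reduction = 6 × $55 = $330, leaving $110. Property Tax Rebate: 13% of the $96,150 excess over $26,200 is $12,499.50 ≥ base, so the credit is $0. total $110 + $0 = $110
Difference: |$440 − $110| = $330.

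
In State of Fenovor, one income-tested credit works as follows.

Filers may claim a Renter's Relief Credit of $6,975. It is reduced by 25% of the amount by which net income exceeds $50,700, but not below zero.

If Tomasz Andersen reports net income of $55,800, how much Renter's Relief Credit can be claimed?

Renter's Relief Credit: 25% of the $5,100 excess over $50,700 is $1,275; credit = $6,975 − $1,275 = $5,700.

$5,700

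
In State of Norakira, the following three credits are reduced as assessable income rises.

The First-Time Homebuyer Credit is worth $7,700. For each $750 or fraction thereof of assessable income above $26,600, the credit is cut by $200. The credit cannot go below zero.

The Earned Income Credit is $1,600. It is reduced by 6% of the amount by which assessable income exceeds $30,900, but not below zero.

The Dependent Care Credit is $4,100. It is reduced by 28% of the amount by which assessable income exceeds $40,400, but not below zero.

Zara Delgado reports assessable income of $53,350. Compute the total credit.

$1,227

First-Time Homebuyer Credit: income exceeds $26,600 by $26,750, which is 36 full-or-partial $750 increments; reduction = 36 × $200 = $7,200, leaving $500.
Earned Income Credit: 6% of the $22,450 excess over $30,900 is $1,347; credit = $1,600 − $1,347 = $253.
Dependent Care Credit: 28% of the $12,950 excess over $40,400 is $3,626; credit = $4,100 − $3,626 = $474.
Total: $500 + $253 + $474 = $1,227.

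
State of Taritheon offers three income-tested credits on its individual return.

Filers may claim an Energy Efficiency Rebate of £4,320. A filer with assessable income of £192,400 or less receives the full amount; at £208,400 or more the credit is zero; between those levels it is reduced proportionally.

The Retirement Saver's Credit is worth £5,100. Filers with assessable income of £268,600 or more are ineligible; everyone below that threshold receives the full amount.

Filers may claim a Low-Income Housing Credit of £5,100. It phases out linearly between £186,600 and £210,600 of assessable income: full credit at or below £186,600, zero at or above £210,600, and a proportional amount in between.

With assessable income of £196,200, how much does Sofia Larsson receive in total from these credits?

Energy Efficiency Rebate: £196,200 is £3,800 into a £16,000 phase-out range, leaving 12,200/16,000 of the credit: £4,320 × 12,200/16,000 = £3,294.
Retirement Saver's Credit: £196,200 is below the £268,600 cutoff, so the full £5,100 applies.
Low-Income Housing Credit: £196,200 is £9,600 into a £24,000 phase-out range, leaving 14,400/24,000 of the credit: £5,100 × 14,400/24,000 = £3,060.
Total: £3,294 + £5,100 + £3,060 = £11,454.

£11,454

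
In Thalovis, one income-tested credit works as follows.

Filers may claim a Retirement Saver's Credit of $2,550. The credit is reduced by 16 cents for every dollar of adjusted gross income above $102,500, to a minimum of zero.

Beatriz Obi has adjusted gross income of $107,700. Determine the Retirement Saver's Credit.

Retirement Saver's Credit: 16% of the $5,200 excess over $102,500 is $832; credit = $2,550 − $832 = $1,718.

$1,718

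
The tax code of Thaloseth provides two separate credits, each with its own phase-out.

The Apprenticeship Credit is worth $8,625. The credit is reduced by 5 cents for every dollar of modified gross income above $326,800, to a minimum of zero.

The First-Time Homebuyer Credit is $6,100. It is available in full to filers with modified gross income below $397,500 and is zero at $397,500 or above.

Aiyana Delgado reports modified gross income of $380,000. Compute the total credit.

Apprenticeship Credit: 5% of the $53,200 excess over $326,800 is $2,660; credit = $8,625 − $2,660 = $5,965.
First-Time Homebuyer Credit: $380,000 is below the $397,500 cutoff, so the full $6,100 applies.
Total: $5,965 + $6,100 = $12,065.

$12,065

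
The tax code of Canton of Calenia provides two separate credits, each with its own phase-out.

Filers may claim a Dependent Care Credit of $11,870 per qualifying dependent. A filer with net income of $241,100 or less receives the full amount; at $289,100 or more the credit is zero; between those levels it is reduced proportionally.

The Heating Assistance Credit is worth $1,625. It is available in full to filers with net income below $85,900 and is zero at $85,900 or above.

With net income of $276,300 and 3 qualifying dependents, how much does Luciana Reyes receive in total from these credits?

$9,496

Dependent Care Credit: base = 3 × $11,870 = $35,610. $276,300 is $35,200 into a $48,000 phase-out range, leaving 12,800/48,000 of the credit: $35,610 × 12,800/48,000 = $9,496.
Heating Assistance Credit: $276,300 meets or exceeds the $85,900 cutoff, so the credit is $0.
Total: $9,496 + $0 = $9,496.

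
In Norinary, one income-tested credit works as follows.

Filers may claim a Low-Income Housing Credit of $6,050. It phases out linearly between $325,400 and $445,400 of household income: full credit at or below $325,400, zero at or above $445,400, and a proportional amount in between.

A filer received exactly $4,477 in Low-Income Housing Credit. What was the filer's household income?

$4,477 is 4,477/6,050 of the full $6,050, so 1,573/6,050 of the $120,000 range has been used: income = $325,400 + $120,000 × 1,573/6,050 = $356,600.

$356,600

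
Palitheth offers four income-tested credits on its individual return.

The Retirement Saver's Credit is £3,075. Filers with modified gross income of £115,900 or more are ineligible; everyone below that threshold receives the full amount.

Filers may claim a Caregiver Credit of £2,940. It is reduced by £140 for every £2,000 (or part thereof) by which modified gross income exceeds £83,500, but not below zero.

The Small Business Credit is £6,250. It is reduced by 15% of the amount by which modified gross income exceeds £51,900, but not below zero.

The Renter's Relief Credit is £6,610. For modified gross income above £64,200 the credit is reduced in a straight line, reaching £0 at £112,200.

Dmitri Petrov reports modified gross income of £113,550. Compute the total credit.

Retirement Saver's Credit: £113,550 is below the £115,900 cutoff, so the full £3,075 applies.
Caregiver Credit: income exceeds £83,500 by £30,050, which is 16 full-or-partial £2,000 increments; reduction = 16 × £140 = £2,240, leaving £700.
Small Business Credit: 15% of the £61,650 excess over £51,900 is £9,247.50 ≥ base, so the credit is £0.
Renter's Relief Credit: £113,550 is at or above £112,200, so the credit is £0.
Total: £3,075 + £700 + £0 + £0 = £3,775.

£3,775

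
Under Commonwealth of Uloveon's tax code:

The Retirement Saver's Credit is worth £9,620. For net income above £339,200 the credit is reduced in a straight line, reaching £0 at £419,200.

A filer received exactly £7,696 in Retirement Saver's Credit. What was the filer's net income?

£355,200

£7,696 is 7,696/9,620 of the full £9,620, so 1,924/9,620 of the £80,000 range has been used: income = £339,200 + £80,000 × 1,924/9,620 = £355,200.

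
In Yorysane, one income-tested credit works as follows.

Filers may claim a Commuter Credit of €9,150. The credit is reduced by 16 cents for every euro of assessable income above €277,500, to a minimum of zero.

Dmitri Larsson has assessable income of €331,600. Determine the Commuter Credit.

Commuter Credit: 16% of the €54,100 excess over €277,500 is €8,656; credit = €9,150 − €8,656 = €494.

€494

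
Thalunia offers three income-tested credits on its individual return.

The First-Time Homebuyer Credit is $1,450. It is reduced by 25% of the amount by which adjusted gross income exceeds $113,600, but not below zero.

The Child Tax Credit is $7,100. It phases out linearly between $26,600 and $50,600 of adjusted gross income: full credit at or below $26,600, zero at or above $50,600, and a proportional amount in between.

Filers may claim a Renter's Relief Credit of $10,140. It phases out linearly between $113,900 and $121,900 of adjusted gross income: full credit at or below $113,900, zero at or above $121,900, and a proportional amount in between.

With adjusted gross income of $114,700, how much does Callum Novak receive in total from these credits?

First-Time Homebuyer Credit: 25% of the $1,100 excess over $113,600 is $275; credit = $1,450 − $275 = $1,175.
Child Tax Credit: $114,700 is at or above $50,600, so the credit is $0.
Renter's Relief Credit: $114,700 is $800 into a $8,000 phase-out range, leaving 7,200/8,000 of the credit: $10,140 × 7,200/8,000 = $9,126.
Total: $1,175 + $0 + $9,126 = $10,301.

$10,301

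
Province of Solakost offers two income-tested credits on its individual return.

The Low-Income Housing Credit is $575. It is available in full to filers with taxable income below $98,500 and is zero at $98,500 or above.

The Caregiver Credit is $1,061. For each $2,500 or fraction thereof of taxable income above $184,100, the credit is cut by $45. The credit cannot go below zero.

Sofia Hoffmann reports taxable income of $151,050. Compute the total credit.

Low-Income Housing Credit: $151,050 meets or exceeds the $98,500 cutoff, so the credit is $0.
Caregiver Credit: $151,050 is at or below the $184,100 threshold, so the full $1,061 applies.
Total: $0 + $1,061 = $1,061.

$1,061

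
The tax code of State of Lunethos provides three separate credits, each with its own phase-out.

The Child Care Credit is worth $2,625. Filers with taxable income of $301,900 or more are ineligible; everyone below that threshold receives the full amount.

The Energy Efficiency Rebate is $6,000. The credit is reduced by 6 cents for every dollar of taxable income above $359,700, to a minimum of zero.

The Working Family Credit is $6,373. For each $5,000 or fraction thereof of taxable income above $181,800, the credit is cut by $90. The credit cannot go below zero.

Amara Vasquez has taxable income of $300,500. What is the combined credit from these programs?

Child Care Credit: $300,500 is below the $301,900 cutoff, so the full $2,625 applies.
Energy Efficiency Rebate: $300,500 is at or below the $359,700 threshold, so the full $6,000 applies.
Working Family Credit: income exceeds $181,800 by $118,700, which is 24 full-or-partial $5,000 increments; reduction = 24 × $90 = $2,160, leaving $4,213.
Total: $2,625 + $6,000 + $4,213 = $12,838.

$12,838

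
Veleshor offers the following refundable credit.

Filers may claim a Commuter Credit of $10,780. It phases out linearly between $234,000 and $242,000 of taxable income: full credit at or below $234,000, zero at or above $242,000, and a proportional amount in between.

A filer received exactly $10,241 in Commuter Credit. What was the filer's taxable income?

$10,241 is 10,241/10,780 of the full $10,780, so 539/10,780 of the $8,000 range has been used: income = $234,000 + $8,000 × 539/10,780 = $234,400.

$234,400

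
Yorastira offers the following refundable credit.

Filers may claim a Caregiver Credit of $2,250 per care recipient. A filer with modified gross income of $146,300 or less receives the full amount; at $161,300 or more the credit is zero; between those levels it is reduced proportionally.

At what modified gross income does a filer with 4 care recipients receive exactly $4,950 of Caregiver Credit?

Full credit = 4 × $2,250 = $9,000.
$4,950 is 4,950/9,000 of the full $9,000, so 4,050/9,000 of the $15,000 range has been used: income = $146,300 + $15,000 × 4,050/9,000 = $153,050.

$153,050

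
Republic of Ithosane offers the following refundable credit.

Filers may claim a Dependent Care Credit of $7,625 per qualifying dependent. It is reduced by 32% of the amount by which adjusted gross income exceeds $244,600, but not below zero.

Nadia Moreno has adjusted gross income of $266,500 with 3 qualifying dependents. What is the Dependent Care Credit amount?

Dependent Care Credit: base = 3 × $7,625 = $22,875. 32% of the $21,900 excess over $244,600 is $7,008; credit = $22,875 − $7,008 = $15,867.

$15,867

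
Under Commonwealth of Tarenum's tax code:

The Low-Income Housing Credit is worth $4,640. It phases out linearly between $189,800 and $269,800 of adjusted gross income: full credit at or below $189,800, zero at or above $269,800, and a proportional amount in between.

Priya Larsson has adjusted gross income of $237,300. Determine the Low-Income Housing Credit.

Low-Income Housing Credit: $237,300 is $47,500 into a $80,000 phase-out range, leaving 32,500/80,000 of the credit: $4,640 × 32,500/80,000 = $1,885.

$1,885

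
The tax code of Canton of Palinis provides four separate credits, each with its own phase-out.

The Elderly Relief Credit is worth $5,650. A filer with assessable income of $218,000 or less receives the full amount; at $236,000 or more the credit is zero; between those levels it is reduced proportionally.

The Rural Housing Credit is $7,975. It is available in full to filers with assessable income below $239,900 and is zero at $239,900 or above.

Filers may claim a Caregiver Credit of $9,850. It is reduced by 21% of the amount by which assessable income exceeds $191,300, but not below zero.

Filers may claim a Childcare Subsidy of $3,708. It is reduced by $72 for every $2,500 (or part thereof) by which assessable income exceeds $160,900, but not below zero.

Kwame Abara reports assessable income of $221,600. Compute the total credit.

$17,890

Elderly Relief Credit: $221,600 is $3,600 into a $18,000 phase-out range, leaving 14,400/18,000 of the credit: $5,650 × 14,400/18,000 = $4,520.
Rural Housing Credit: $221,600 is below the $239,900 cutoff, so the full $7,975 applies.
Caregiver Credit: 21% of the $30,300 excess over $191,300 is $6,363; credit = $9,850 − $6,363 = $3,487.
Childcare Subsidy: income exceeds $160,900 by $60,700, which is 25 full-or-partial $2,500 increments; reduction = 25 × $72 = $1,800, leaving $1,908.
Total: $4,520 + $7,975 + $3,487 + $1,908 = $17,890.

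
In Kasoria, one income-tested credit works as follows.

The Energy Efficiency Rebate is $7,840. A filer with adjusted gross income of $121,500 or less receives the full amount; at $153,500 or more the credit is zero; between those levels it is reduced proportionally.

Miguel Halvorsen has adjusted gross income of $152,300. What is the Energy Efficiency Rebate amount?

$294

Energy Efficiency Rebate: $152,300 is $30,800 into a $32,000 phase-out range, leaving 1,200/32,000 of the credit: $7,840 × 1,200/32,000 = $294.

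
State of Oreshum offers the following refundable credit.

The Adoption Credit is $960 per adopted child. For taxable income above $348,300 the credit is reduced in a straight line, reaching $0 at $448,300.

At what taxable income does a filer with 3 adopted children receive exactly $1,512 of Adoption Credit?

Full credit = 3 × $960 = $2,880.
$1,512 is 1,512/2,880 of the full $2,880, so 1,368/2,880 of the $100,000 range has been used: income = $348,300 + $100,000 × 1,368/2,880 = $395,800.

$395,800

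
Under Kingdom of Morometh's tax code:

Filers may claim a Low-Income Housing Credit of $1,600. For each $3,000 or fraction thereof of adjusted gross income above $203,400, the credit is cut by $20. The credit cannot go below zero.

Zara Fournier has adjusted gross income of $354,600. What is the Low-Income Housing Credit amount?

$580

Low-Income Housing Credit: income exceeds $203,400 by $151,200, which is 51 full-or-partial $3,000 increments; reduction = 51 × $20 = $1,020, leaving $580.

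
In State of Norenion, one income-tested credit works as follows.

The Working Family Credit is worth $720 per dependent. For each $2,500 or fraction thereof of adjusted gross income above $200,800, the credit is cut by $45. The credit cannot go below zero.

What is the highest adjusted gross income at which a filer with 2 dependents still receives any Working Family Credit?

Full credit = 2 × $720 = $1,440.
After 31 increments the reduction is 31 × $45 = $1,395, leaving $45; one more increment wipes it out. Increment 31 ends at excess 31 × $2,500 = $77,500, so the highest qualifying income is $200,800 + $77,500 = $278,300.

$278,300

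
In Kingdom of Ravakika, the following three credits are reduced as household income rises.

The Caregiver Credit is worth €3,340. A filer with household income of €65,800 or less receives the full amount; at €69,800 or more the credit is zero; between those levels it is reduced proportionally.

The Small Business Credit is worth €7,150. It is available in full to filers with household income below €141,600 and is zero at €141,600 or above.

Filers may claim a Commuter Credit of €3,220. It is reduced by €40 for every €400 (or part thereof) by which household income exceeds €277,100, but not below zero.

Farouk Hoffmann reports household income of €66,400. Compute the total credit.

Caregiver Credit: €66,400 is €600 into a €4,000 phase-out range, leaving 3,400/4,000 of the credit: €3,340 × 3,400/4,000 = €2,839.
Small Business Credit: €66,400 is below the €141,600 cutoff, so the full €7,150 applies.
Commuter Credit: €66,400 is at or below the €277,100 threshold, so the full €3,220 applies.
Total: €2,839 + €7,150 + €3,220 = €13,209.

€13,209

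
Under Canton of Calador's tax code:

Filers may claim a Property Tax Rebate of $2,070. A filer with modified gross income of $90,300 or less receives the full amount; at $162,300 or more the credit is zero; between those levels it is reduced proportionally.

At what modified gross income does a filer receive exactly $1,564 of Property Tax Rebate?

$107,900

$1,564 is 1,564/2,070 of the full $2,070, so 506/2,070 of the $72,000 range has been used: income = $90,300 + $72,000 × 506/2,070 = $107,900.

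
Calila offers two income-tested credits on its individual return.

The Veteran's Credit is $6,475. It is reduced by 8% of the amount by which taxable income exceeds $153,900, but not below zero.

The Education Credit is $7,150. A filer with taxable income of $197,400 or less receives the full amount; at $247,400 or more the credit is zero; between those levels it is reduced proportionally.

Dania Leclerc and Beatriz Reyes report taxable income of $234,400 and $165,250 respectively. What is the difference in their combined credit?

$10,823

Dania ($234,400): Veteran's Credit: 8% of the $80,500 excess over $153,900 is $6,440; credit = $6,475 − $6,440 = $35. Education Credit: $234,400 is $37,000 into a $50,000 phase-out range, leaving 13,000/50,000 of the credit: $7,150 × 13,000/50,000 = $1,859. total $35 + $1,859 = $1,894
Beatriz ($165,250): Veteran's Credit: 8% of the $11,350 excess over $153,900 is $908; credit = $6,475 − $908 = $5,567. Education Credit: $165,250 is at or below the $197,400 threshold, so the full $7,150 applies. total $5,567 + $7,150 = $12,717
Difference: |$1,894 − $12,717| = $10,823.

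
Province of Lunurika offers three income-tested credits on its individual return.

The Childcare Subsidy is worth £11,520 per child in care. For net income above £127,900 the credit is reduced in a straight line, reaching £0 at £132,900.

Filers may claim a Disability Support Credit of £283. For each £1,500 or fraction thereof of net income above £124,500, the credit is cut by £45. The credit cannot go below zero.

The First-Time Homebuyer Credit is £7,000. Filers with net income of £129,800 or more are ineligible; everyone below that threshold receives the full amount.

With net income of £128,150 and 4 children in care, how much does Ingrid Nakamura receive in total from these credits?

Childcare Subsidy: base = 4 × £11,520 = £46,080. £128,150 is £250 into a £5,000 phase-out range, leaving 4,750/5,000 of the credit: £46,080 × 4,750/5,000 = £43,776.
Disability Support Credit: income exceeds £124,500 by £3,650, which is 3 full-or-partial £1,500 increments; reduction = 3 × £45 = £135, leaving £148.
First-Time Homebuyer Credit: £128,150 is below the £129,800 cutoff, so the full £7,000 applies.
Total: £43,776 + £148 + £7,000 = £50,924.

£50,924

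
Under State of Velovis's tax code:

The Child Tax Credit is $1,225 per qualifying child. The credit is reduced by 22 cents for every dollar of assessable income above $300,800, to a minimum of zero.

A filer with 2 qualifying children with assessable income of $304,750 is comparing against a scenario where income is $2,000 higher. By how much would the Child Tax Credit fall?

$440

At $304,750 — base = 2 × $1,225 = $2,450. 22% of the $3,950 excess over $300,800 is $869; credit = $2,450 − $869 = $1,581.
At $306,750 — base = 2 × $1,225 = $2,450. 22% of the $5,950 excess over $300,800 is $1,309; credit = $2,450 − $1,309 = $1,141.
Lost: $1,581 − $1,141 = $440.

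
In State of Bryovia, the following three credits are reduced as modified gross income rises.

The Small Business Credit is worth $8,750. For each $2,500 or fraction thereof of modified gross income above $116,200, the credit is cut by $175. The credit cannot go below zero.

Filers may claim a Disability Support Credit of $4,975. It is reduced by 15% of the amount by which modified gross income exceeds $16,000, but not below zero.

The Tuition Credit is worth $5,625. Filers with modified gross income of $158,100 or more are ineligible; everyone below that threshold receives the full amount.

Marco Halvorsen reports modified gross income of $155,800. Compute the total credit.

Small Business Credit: income exceeds $116,200 by $39,600, which is 16 full-or-partial $2,500 increments; reduction = 16 × $175 = $2,800, leaving $5,950.
Disability Support Credit: 15% of the $139,800 excess over $16,000 is $20,970 ≥ base, so the credit is $0.
Tuition Credit: $155,800 is below the $158,100 cutoff, so the full $5,625 applies.
Total: $5,950 + $0 + $5,625 = $11,575.

$11,575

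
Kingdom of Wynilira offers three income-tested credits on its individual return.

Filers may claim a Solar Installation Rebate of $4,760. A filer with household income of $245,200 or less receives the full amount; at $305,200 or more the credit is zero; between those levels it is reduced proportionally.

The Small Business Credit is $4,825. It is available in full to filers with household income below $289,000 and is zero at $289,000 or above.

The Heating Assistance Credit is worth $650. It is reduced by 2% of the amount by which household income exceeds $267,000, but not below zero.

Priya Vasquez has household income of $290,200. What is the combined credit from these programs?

$1,376

Solar Installation Rebate: $290,200 is $45,000 into a $60,000 phase-out range, leaving 15,000/60,000 of the credit: $4,760 × 15,000/60,000 = $1,190.
Small Business Credit: $290,200 meets or exceeds the $289,000 cutoff, so the credit is $0.
Heating Assistance Credit: 2% of the $23,200 excess over $267,000 is $464; credit = $650 − $464 = $186.
Total: $1,190 + $0 + $186 = $1,376.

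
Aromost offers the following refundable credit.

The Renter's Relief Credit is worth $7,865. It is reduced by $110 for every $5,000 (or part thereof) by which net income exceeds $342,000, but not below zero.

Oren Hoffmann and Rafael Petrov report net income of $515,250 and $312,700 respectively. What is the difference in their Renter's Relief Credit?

$3,850

Oren ($515,250): Renter's Relief Credit: income exceeds $342,000 by $173,250, which is 35 full-or-partial $5,000 increments; reduction = 35 × $110 = $3,850, leaving $4,015.
Rafael ($312,700): Renter's Relief Credit: $312,700 is at or below the $342,000 threshold, so the full $7,865 applies.
Difference: |$4,015 − $7,865| = $3,850.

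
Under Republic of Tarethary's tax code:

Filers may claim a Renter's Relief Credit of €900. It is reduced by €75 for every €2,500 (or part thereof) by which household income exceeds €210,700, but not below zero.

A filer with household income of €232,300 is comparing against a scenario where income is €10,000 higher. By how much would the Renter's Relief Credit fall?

At €232,300 — income exceeds €210,700 by €21,600, which is 9 full-or-partial €2,500 increments; reduction = 9 × €75 = €675, leaving €225.
At €242,300 — income exceeds €210,700 by €31,600 → 13 increments × €75 = €975 ≥ base, so the credit is €0.
Lost: €225 − €0 = €225.

€225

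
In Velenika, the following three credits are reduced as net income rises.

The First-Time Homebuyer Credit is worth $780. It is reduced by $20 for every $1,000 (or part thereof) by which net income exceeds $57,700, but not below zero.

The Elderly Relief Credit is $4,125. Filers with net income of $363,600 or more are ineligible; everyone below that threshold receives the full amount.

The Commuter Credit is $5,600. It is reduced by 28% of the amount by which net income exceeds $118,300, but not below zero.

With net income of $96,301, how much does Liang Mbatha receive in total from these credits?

First-Time Homebuyer Credit: income exceeds $57,700 by $38,601 → 39 increments × $20 = $780 ≥ base, so the credit is $0.
Elderly Relief Credit: $96,301 is below the $363,600 cutoff, so the full $4,125 applies.
Commuter Credit: $96,301 is at or below the $118,300 threshold, so the full $5,600 applies.
Total: $0 + $4,125 + $5,600 = $9,725.

$9,725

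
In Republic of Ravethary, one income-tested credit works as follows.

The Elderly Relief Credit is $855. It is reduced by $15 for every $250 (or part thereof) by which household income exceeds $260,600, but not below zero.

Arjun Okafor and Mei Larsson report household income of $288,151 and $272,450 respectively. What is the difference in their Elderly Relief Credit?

$135

Arjun ($288,151): Elderly Relief Credit: income exceeds $260,600 by $27,551 → 111 increments × $15 = $1,665 ≥ base, so the credit is $0.
Mei ($272,450): Elderly Relief Credit: income exceeds $260,600 by $11,850, which is 48 full-or-partial $250 increments; reduction = 48 × $15 = $720, leaving $135.
Difference: |$0 − $135| = $135.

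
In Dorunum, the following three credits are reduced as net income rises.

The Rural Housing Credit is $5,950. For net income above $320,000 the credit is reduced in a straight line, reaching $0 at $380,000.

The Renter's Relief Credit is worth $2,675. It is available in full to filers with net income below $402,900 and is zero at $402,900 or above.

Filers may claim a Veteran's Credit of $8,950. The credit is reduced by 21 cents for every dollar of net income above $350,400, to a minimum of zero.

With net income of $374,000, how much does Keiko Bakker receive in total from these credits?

Rural Housing Credit: $374,000 is $54,000 into a $60,000 phase-out range, leaving 6,000/60,000 of the credit: $5,950 × 6,000/60,000 = $595.
Renter's Relief Credit: $374,000 is below the $402,900 cutoff, so the full $2,675 applies.
Veteran's Credit: 21% of the $23,600 excess over $350,400 is $4,956; credit = $8,950 − $4,956 = $3,994.
Total: $595 + $2,675 + $3,994 = $7,264.

$7,264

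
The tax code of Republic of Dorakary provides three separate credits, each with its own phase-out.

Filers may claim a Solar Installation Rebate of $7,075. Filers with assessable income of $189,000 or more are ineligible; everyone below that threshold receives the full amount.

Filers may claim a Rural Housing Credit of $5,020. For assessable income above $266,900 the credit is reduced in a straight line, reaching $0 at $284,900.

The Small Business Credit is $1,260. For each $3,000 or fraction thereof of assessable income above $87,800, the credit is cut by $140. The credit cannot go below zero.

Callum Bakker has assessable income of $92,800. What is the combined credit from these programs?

$13,075

Solar Installation Rebate: $92,800 is below the $189,000 cutoff, so the full $7,075 applies.
Rural Housing Credit: $92,800 is at or below the $266,900 threshold, so the full $5,020 applies.
Small Business Credit: income exceeds $87,800 by $5,000, which is 2 full-or-partial $3,000 increments; reduction = 2 × $140 = $280, leaving $980.
Total: $7,075 + $5,020 + $980 = $13,075.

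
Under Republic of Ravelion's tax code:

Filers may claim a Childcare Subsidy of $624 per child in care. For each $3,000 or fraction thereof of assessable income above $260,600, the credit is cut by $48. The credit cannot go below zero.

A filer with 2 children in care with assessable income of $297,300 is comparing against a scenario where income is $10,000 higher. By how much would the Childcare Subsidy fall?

At $297,300 — base = 2 × $624 = $1,248. income exceeds $260,600 by $36,700, which is 13 full-or-partial $3,000 increments; reduction = 13 × $48 = $624, leaving $624.
At $307,300 — base = 2 × $624 = $1,248. income exceeds $260,600 by $46,700, which is 16 full-or-partial $3,000 increments; reduction = 16 × $48 = $768, leaving $480.
Lost: $624 − $480 = $144.

$144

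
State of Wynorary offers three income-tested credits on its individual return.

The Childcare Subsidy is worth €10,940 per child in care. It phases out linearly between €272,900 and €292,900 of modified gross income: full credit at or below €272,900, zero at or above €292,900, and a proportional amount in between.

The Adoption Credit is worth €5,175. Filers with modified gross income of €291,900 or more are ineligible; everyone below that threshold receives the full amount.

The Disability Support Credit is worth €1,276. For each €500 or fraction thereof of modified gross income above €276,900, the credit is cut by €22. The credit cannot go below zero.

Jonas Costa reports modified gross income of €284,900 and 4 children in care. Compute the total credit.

€23,603

Childcare Subsidy: base = 4 × €10,940 = €43,760. €284,900 is €12,000 into a €20,000 phase-out range, leaving 8,000/20,000 of the credit: €43,760 × 8,000/20,000 = €17,504.
Adoption Credit: €284,900 is below the €291,900 cutoff, so the full €5,175 applies.
Disability Support Credit: income exceeds €276,900 by €8,000, which is 16 full-or-partial €500 increments; reduction = 16 × €22 = €352, leaving €924.
Total: €17,504 + €5,175 + €924 = €23,603.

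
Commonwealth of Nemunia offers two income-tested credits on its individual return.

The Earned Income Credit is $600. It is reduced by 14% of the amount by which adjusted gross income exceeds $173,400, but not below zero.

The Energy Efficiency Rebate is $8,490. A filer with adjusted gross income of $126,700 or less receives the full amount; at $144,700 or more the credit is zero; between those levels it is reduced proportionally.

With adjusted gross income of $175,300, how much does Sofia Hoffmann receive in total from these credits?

Earned Income Credit: 14% of the $1,900 excess over $173,400 is $266; credit = $600 − $266 = $334.
Energy Efficiency Rebate: $175,300 is at or above $144,700, so the credit is $0.
Total: $334 + $0 = $334.

$334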